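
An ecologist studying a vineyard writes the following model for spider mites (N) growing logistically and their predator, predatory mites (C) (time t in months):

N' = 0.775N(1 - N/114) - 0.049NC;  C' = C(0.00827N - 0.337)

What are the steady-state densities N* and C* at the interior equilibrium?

N* ≈ 40.7, C* ≈ 10.2

From dC/dt = 0 with C > 0: 0.00827N* = 0.337, so N* = 40.7.
Substitute into dN/dt = 0: 0.775(1 - 40.7/114) = 0.049C*.
The bracket is 0.643, giving C* = 0.498/0.049 = 10.2.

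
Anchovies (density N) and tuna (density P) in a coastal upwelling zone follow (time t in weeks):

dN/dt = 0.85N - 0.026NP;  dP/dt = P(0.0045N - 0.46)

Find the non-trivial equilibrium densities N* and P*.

N* ≈ 102, P* ≈ 32.7

Set dP/dt = 0 with P > 0: 0.0045N - 0.46 = 0, so N* = 0.46/0.0045 = 102.
Set dN/dt = 0 with N > 0: 0.85 - 0.026P = 0, so P* = 0.85/0.026 = 32.7.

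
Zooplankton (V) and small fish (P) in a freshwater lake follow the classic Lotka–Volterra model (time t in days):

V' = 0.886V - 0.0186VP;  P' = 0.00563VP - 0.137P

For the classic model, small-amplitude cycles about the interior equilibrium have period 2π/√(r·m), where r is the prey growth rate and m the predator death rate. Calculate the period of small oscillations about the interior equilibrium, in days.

Here r = 0.886 and m = 0.137, so r·m = 0.121.
ω = √0.121 = 0.348 per day, hence T = 2π/ω ≈ 18 days.

T ≈ 18 days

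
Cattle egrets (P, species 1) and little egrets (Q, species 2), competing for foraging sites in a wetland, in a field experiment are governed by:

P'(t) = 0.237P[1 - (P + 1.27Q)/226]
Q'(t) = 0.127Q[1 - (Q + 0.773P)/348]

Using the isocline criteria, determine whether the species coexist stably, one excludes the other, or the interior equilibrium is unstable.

species 2 excludes species 1

Compare the nullcline intercepts: K1/α12 = 226/1.27 = 178 < K2 = 348; K2/α21 = 348/0.773 = 450 > K1 = 226.
Since the inequalities point opposite ways, species 2 can invade but species 1 cannot.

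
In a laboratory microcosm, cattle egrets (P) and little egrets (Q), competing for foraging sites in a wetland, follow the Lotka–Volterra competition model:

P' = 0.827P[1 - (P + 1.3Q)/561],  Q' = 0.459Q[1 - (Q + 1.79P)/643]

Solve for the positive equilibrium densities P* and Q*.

P* ≈ 207, Q* ≈ 272

Setting both brackets to zero gives the nullclines P + 1.3Q = 561 and 1.79P + Q = 643.
Substituting Q = 643 - 1.79P into the first: P(1 - 1.3·1.79) = 561 - 1.3·643.
So P* = -275/-1.33 = 207, and then Q* = 643 - 1.79·207 = 272.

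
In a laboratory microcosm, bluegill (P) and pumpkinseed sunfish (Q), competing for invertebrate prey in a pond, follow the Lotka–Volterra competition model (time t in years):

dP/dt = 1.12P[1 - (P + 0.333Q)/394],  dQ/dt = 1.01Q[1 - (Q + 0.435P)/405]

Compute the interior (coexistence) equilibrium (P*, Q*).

P* ≈ 303, Q* ≈ 273

Setting both brackets to zero gives the nullclines P + 0.333Q = 394 and 0.435P + Q = 405.
Substituting Q = 405 - 0.435P into the first: P(1 - 0.333·0.435) = 394 - 0.333·405.
So P* = 259/0.855 = 303, and then Q* = 405 - 0.435·303 = 273.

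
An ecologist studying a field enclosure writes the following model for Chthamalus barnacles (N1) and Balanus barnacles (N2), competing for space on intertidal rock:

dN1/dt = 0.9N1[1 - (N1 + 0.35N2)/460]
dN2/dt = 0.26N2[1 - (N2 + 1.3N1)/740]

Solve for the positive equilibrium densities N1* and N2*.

Setting both brackets to zero gives the nullclines N1 + 0.35N2 = 460 and 1.3N1 + N2 = 740.
Substituting N2 = 740 - 1.3N1 into the first: N1(1 - 0.35·1.3) = 460 - 0.35·740.
So N1* = 201/0.545 = 369, and then N2* = 740 - 1.3·369 = 261.

N1* ≈ 369, N2* ≈ 261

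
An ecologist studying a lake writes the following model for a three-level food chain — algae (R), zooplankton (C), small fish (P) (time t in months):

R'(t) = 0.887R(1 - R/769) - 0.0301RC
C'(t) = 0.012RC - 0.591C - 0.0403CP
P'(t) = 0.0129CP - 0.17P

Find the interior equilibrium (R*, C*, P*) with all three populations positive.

R* ≈ 425, C* ≈ 13.2, P* ≈ 112

From dP/dt = 0: 0.0129C* = 0.17, so C* = 13.2.
From dR/dt = 0: 0.887(1 - R*/769) = 0.0301·13.2, giving R* = 769·(1 - 0.447) = 425.
From dC/dt = 0: 0.012·425 - 0.591 = 0.0403P*, so P* = 4.51/0.0403 = 112.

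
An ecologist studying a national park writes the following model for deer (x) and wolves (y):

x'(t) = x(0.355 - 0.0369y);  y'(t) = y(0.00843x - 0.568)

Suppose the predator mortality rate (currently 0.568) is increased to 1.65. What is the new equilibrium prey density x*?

At the interior fixed point, setting dy/dt = 0 with y > 0 fixes x* = (predator death rate)/(xy coefficient) — independent of the other coefficients.
With the change, x* = 1.65/0.00843 = 196; it rises from 67.4.

x* ≈ 196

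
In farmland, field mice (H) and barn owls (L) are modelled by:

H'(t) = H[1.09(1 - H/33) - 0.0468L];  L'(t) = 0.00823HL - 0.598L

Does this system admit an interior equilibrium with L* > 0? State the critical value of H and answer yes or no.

The predator equation gives dL/dt > 0 only when H > 0.598/0.00823 = 72.7.
Without the predator, H → K = 33. Since 33 < 72.7, the predator cannot invade.

Threshold H = 72.7; K < 72.7, so no, the predator goes extinct.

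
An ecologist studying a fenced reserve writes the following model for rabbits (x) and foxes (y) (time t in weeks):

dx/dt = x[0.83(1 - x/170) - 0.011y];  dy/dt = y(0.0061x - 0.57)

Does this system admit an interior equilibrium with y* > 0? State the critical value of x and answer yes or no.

The predator equation gives dy/dt > 0 only when x > 0.57/0.0061 = 93.4.
Without the predator, x → K = 170. Since 170 > 93.4, the predator can invade and persist.

Threshold x = 93.4; K > 93.4, so yes, the predator persists.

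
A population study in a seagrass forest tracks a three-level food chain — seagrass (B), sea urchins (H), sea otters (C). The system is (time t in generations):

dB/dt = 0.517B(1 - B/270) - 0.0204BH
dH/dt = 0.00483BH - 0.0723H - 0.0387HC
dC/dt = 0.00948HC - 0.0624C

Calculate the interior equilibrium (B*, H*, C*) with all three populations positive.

B* ≈ 200, H* ≈ 6.58, C* ≈ 23.1

From dC/dt = 0: 0.00948H* = 0.0624, so H* = 6.58.
From dB/dt = 0: 0.517(1 - B*/270) = 0.0204·6.58, giving B* = 270·(1 - 0.26) = 200.
From dH/dt = 0: 0.00483·200 - 0.0723 = 0.0387C*, so C* = 0.893/0.0387 = 23.1.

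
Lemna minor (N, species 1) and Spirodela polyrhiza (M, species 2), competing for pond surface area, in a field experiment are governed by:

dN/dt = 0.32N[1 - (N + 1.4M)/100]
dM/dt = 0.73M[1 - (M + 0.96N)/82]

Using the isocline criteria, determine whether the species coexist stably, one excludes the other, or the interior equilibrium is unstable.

unstable coexistence (outcome depends on initial conditions)

Compare the nullcline intercepts: K1/α12 = 100/1.4 = 71.4 < K2 = 82; K2/α21 = 82/0.96 = 85.4 < K1 = 100.
Since both are reversed, neither can invade when rare; the interior point is a saddle.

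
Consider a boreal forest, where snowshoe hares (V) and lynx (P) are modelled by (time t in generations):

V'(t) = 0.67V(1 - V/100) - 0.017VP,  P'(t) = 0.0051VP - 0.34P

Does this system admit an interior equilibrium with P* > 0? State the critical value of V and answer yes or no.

Threshold V = 66.7; K > 66.7, so yes, the predator persists.

The predator equation gives dP/dt > 0 only when V > 0.34/0.0051 = 66.7.
Without the predator, V → K = 100. Since 100 > 66.7, the predator can invade and persist.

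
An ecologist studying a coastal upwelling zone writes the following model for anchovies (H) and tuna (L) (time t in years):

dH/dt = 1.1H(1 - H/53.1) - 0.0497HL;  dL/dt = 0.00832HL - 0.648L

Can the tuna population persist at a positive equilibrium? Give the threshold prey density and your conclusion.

The predator equation gives dL/dt > 0 only when H > 0.648/0.00832 = 77.9.
Without the predator, H → K = 53.1. Since 53.1 < 77.9, the predator cannot invade.

Threshold H = 77.9; K < 77.9, so no, the predator goes extinct.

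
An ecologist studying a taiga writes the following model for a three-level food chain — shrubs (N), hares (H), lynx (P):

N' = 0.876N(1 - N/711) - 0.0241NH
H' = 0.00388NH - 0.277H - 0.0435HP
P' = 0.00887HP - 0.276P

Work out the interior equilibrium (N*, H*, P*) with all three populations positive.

From dP/dt = 0: 0.00887H* = 0.276, so H* = 31.1.
From dN/dt = 0: 0.876(1 - N*/711) = 0.0241·31.1, giving N* = 711·(1 - 0.856) = 102.
From dH/dt = 0: 0.00388·102 - 0.277 = 0.0435P*, so P* = 0.12/0.0435 = 2.76.

N* ≈ 102, H* ≈ 31.1, P* ≈ 2.76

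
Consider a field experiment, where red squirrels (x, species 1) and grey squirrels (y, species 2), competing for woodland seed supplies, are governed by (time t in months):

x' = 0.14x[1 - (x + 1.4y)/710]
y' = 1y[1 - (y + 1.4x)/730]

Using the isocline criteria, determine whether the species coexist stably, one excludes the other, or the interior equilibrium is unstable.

unstable coexistence (outcome depends on initial conditions)

Compare the nullcline intercepts: K1/α12 = 710/1.4 = 507 < K2 = 730; K2/α21 = 730/1.4 = 521 < K1 = 710.
Since both are reversed, neither can invade when rare; the interior point is a saddle.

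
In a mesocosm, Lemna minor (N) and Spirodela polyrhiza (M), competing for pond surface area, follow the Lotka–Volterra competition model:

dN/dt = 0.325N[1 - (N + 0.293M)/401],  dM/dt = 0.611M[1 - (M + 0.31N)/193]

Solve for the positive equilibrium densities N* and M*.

Setting both brackets to zero gives the nullclines N + 0.293M = 401 and 0.31N + M = 193.
Substituting M = 193 - 0.31N into the first: N(1 - 0.293·0.31) = 401 - 0.293·193.
So N* = 344/0.909 = 379, and then M* = 193 - 0.31·379 = 75.6.

N* ≈ 379, M* ≈ 75.6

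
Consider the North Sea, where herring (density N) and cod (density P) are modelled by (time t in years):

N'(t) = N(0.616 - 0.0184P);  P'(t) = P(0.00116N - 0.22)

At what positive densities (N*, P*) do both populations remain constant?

N* ≈ 190, P* ≈ 33.5

Set dP/dt = 0 with P > 0: 0.00116N - 0.22 = 0, so N* = 0.22/0.00116 = 190.
Set dN/dt = 0 with N > 0: 0.616 - 0.0184P = 0, so P* = 0.616/0.0184 = 33.5.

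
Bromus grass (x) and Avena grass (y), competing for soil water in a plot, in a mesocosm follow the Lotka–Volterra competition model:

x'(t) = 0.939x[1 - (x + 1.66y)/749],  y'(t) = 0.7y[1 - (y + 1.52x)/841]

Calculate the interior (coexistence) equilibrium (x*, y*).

x* ≈ 425, y* ≈ 195

Setting both brackets to zero gives the nullclines x + 1.66y = 749 and 1.52x + y = 841.
Substituting y = 841 - 1.52x into the first: x(1 - 1.66·1.52) = 749 - 1.66·841.
So x* = -647/-1.52 = 425, and then y* = 841 - 1.52·425 = 195.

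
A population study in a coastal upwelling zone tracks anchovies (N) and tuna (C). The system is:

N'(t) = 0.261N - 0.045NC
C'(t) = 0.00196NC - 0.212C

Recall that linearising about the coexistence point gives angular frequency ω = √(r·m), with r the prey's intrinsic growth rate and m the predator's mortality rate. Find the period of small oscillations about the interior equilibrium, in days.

Here r = 0.261 and m = 0.212, so r·m = 0.0553.
ω = √0.0553 = 0.235 per day, hence T = 2π/ω ≈ 26.7 days.

T ≈ 26.7 days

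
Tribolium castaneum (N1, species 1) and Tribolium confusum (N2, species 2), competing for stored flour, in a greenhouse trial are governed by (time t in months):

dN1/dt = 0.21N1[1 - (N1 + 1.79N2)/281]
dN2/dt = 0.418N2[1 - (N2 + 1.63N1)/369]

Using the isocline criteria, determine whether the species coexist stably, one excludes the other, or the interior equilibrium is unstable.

unstable coexistence (outcome depends on initial conditions)

Compare the nullcline intercepts: K1/α12 = 281/1.79 = 157 < K2 = 369; K2/α21 = 369/1.63 = 226 < K1 = 281.
Since both are reversed, neither can invade when rare; the interior point is a saddle.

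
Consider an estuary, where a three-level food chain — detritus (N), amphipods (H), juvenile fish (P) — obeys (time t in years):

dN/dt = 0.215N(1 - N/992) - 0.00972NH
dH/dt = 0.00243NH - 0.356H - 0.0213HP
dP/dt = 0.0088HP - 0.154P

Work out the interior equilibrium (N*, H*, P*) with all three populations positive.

N* ≈ 207, H* ≈ 17.5, P* ≈ 6.92

From dP/dt = 0: 0.0088H* = 0.154, so H* = 17.5.
From dN/dt = 0: 0.215(1 - N*/992) = 0.00972·17.5, giving N* = 992·(1 - 0.791) = 207.
From dH/dt = 0: 0.00243·207 - 0.356 = 0.0213P*, so P* = 0.147/0.0213 = 6.92.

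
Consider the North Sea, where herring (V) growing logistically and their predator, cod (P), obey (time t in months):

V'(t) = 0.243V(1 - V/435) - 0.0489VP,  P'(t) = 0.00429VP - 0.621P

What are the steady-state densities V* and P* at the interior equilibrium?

V* ≈ 145, P* ≈ 3.32

From dP/dt = 0 with P > 0: 0.00429V* = 0.621, so V* = 145.
Substitute into dV/dt = 0: 0.243(1 - 145/435) = 0.0489P*.
The bracket is 0.667, giving P* = 0.162/0.0489 = 3.32.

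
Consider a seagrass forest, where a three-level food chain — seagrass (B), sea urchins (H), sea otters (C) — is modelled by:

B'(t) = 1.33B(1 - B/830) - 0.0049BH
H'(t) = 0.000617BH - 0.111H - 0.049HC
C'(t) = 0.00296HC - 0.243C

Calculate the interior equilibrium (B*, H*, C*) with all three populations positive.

B* ≈ 579, H* ≈ 82.1, C* ≈ 5.02

From dC/dt = 0: 0.00296H* = 0.243, so H* = 82.1.
From dB/dt = 0: 1.33(1 - B*/830) = 0.0049·82.1, giving B* = 830·(1 - 0.302) = 579.
From dH/dt = 0: 0.000617·579 - 0.111 = 0.049C*, so C* = 0.246/0.049 = 5.02.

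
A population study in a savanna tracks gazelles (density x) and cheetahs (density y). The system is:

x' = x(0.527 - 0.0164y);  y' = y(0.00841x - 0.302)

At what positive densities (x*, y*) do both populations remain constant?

x* ≈ 35.9, y* ≈ 32.1

Set dy/dt = 0 with y > 0: 0.00841x - 0.302 = 0, so x* = 0.302/0.00841 = 35.9.
Set dx/dt = 0 with x > 0: 0.527 - 0.0164y = 0, so y* = 0.527/0.0164 = 32.1.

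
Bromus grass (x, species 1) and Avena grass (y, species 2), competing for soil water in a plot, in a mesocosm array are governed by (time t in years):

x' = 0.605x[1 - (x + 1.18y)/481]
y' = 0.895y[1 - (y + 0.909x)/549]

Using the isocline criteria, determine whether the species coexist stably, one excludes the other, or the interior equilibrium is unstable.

Compare the nullcline intercepts: K1/α12 = 481/1.18 = 408 < K2 = 549; K2/α21 = 549/0.909 = 604 > K1 = 481.
Since the inequalities point opposite ways, species 2 can invade but species 1 cannot.

species 2 excludes species 1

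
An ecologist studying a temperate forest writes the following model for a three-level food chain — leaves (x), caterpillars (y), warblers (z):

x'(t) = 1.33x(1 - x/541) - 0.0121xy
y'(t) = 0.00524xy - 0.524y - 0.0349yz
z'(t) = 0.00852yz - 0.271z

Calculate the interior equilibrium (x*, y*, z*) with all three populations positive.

From dz/dt = 0: 0.00852y* = 0.271, so y* = 31.8.
From dx/dt = 0: 1.33(1 - x*/541) = 0.0121·31.8, giving x* = 541·(1 - 0.289) = 384.
From dy/dt = 0: 0.00524·384 - 0.524 = 0.0349z*, so z* = 1.49/0.0349 = 42.7.

x* ≈ 384, y* ≈ 31.8, z* ≈ 42.7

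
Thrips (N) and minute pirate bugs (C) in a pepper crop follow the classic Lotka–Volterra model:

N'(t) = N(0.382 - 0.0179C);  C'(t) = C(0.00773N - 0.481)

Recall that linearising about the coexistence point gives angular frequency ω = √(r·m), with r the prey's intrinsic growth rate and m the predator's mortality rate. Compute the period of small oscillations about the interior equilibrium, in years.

T ≈ 14.7 years

Here r = 0.382 and m = 0.481, so r·m = 0.184.
ω = √0.184 = 0.429 per year, hence T = 2π/ω ≈ 14.7 years.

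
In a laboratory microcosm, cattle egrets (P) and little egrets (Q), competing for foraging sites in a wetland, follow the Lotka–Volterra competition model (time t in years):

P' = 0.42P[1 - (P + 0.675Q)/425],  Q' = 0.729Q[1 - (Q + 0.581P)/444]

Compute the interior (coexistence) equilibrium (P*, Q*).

Setting both brackets to zero gives the nullclines P + 0.675Q = 425 and 0.581P + Q = 444.
Substituting Q = 444 - 0.581P into the first: P(1 - 0.675·0.581) = 425 - 0.675·444.
So P* = 125/0.608 = 206, and then Q* = 444 - 0.581·206 = 324.

P* ≈ 206, Q* ≈ 324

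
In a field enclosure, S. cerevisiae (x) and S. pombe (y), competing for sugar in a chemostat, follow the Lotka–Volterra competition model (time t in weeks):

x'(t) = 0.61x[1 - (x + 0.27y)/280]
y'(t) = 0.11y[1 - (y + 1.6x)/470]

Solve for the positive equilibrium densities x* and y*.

Setting both brackets to zero gives the nullclines x + 0.27y = 280 and 1.6x + y = 470.
Substituting y = 470 - 1.6x into the first: x(1 - 0.27·1.6) = 280 - 0.27·470.
So x* = 153/0.568 = 270, and then y* = 470 - 1.6·270 = 38.7.

x* ≈ 270, y* ≈ 38.7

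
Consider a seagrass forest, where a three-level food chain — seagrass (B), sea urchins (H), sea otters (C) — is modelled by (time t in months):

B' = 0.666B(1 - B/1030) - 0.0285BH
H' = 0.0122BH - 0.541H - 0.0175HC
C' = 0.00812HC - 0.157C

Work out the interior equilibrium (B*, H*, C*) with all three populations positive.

B* ≈ 178, H* ≈ 19.3, C* ≈ 93

From dC/dt = 0: 0.00812H* = 0.157, so H* = 19.3.
From dB/dt = 0: 0.666(1 - B*/1030) = 0.0285·19.3, giving B* = 1030·(1 - 0.827) = 178.
From dH/dt = 0: 0.0122·178 - 0.541 = 0.0175C*, so C* = 1.63/0.0175 = 93.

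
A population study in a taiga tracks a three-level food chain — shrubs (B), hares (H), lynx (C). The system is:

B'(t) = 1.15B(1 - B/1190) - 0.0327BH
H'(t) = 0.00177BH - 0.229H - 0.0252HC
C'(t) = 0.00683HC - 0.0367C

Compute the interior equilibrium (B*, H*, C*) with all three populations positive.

From dC/dt = 0: 0.00683H* = 0.0367, so H* = 5.37.
From dB/dt = 0: 1.15(1 - B*/1190) = 0.0327·5.37, giving B* = 1190·(1 - 0.153) = 1010.
From dH/dt = 0: 0.00177·1010 - 0.229 = 0.0252C*, so C* = 1.56/0.0252 = 61.7.

B* ≈ 1010, H* ≈ 5.37, C* ≈ 61.7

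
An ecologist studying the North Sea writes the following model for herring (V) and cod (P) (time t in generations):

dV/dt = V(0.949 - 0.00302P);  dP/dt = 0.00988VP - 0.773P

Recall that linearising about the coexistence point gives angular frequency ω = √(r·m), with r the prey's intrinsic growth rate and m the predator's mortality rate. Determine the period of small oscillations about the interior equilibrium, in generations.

T ≈ 7.34 generations

Here r = 0.949 and m = 0.773, so r·m = 0.734.
ω = √0.734 = 0.856 per generation, hence T = 2π/ω ≈ 7.34 generations.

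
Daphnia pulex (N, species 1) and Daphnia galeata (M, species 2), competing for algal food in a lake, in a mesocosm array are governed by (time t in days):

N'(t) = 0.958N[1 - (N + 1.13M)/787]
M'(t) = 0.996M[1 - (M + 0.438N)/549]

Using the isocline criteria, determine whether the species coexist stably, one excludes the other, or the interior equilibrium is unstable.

Compare the nullcline intercepts: K1/α12 = 787/1.13 = 696 > K2 = 549; K2/α21 = 549/0.438 = 1250 > K1 = 787.
Since both inequalities hold, each species can invade when rare, so the interior equilibrium is stable.

stable coexistence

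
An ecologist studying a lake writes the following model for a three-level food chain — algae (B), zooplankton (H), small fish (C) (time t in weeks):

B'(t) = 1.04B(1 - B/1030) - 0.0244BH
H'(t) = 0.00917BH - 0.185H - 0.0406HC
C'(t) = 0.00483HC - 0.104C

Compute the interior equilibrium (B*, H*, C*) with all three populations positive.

B* ≈ 510, H* ≈ 21.5, C* ≈ 111

From dC/dt = 0: 0.00483H* = 0.104, so H* = 21.5.
From dB/dt = 0: 1.04(1 - B*/1030) = 0.0244·21.5, giving B* = 1030·(1 - 0.505) = 510.
From dH/dt = 0: 0.00917·510 - 0.185 = 0.0406C*, so C* = 4.49/0.0406 = 111.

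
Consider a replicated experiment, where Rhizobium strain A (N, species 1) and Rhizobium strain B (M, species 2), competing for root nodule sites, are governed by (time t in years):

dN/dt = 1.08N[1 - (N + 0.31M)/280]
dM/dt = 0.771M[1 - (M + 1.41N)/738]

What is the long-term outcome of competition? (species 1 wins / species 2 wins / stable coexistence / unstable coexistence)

stable coexistence

Compare the nullcline intercepts: K1/α12 = 280/0.31 = 903 > K2 = 738; K2/α21 = 738/1.41 = 523 > K1 = 280.
Since both inequalities hold, each species can invade when rare, so the interior equilibrium is stable.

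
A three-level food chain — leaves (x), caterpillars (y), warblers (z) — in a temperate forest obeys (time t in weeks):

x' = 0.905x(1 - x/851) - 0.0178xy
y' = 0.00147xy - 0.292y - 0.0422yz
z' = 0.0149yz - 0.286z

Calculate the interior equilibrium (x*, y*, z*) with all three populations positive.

From dz/dt = 0: 0.0149y* = 0.286, so y* = 19.2.
From dx/dt = 0: 0.905(1 - x*/851) = 0.0178·19.2, giving x* = 851·(1 - 0.378) = 530.
From dy/dt = 0: 0.00147·530 - 0.292 = 0.0422z*, so z* = 0.487/0.0422 = 11.5.

x* ≈ 530, y* ≈ 19.2, z* ≈ 11.5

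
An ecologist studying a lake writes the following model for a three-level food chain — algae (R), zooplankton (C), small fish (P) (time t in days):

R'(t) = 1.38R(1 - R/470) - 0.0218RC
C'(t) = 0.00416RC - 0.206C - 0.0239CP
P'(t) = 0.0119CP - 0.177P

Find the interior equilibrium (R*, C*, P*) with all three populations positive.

R* ≈ 360, C* ≈ 14.9, P* ≈ 54

From dP/dt = 0: 0.0119C* = 0.177, so C* = 14.9.
From dR/dt = 0: 1.38(1 - R*/470) = 0.0218·14.9, giving R* = 470·(1 - 0.235) = 360.
From dC/dt = 0: 0.00416·360 - 0.206 = 0.0239P*, so P* = 1.29/0.0239 = 54.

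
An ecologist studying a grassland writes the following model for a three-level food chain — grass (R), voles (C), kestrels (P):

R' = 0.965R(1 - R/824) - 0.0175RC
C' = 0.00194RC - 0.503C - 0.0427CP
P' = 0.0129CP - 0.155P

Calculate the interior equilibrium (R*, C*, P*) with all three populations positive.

From dP/dt = 0: 0.0129C* = 0.155, so C* = 12.
From dR/dt = 0: 0.965(1 - R*/824) = 0.0175·12, giving R* = 824·(1 - 0.218) = 644.
From dC/dt = 0: 0.00194·644 - 0.503 = 0.0427P*, so P* = 0.747/0.0427 = 17.5.

R* ≈ 644, C* ≈ 12, P* ≈ 17.5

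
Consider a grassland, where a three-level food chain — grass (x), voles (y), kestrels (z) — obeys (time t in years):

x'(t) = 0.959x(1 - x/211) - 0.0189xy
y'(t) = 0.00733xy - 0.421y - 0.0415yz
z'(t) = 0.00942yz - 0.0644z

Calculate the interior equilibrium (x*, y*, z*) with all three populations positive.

x* ≈ 183, y* ≈ 6.84, z* ≈ 22.1

From dz/dt = 0: 0.00942y* = 0.0644, so y* = 6.84.
From dx/dt = 0: 0.959(1 - x*/211) = 0.0189·6.84, giving x* = 211·(1 - 0.135) = 183.
From dy/dt = 0: 0.00733·183 - 0.421 = 0.0415z*, so z* = 0.917/0.0415 = 22.1.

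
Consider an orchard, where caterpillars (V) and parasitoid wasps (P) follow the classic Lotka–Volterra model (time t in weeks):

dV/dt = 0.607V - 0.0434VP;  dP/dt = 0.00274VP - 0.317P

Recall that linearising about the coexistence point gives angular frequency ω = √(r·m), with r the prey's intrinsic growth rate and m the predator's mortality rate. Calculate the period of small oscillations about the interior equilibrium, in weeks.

Here r = 0.607 and m = 0.317, so r·m = 0.192.
ω = √0.192 = 0.439 per week, hence T = 2π/ω ≈ 14.3 weeks.

T ≈ 14.3 weeks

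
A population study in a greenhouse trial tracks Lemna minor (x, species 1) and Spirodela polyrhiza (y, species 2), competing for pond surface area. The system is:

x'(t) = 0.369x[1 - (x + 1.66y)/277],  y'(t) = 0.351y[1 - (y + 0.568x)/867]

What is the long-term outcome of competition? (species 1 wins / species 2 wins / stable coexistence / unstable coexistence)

species 2 excludes species 1

Compare the nullcline intercepts: K1/α12 = 277/1.66 = 167 < K2 = 867; K2/α21 = 867/0.568 = 1530 > K1 = 277.
Since the inequalities point opposite ways, species 2 can invade but species 1 cannot.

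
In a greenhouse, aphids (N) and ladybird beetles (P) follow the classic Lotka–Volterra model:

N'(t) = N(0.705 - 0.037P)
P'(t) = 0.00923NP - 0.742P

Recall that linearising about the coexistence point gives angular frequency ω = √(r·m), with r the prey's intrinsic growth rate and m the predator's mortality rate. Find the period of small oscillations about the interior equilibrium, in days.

T ≈ 8.69 days

Here r = 0.705 and m = 0.742, so r·m = 0.523.
ω = √0.523 = 0.723 per day, hence T = 2π/ω ≈ 8.69 days.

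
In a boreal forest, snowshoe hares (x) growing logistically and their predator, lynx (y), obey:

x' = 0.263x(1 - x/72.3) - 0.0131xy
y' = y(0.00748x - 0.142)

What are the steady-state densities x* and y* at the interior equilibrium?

x* ≈ 19, y* ≈ 14.8

From dy/dt = 0 with y > 0: 0.00748x* = 0.142, so x* = 19.
Substitute into dx/dt = 0: 0.263(1 - 19/72.3) = 0.0131y*.
The bracket is 0.737, giving y* = 0.194/0.0131 = 14.8.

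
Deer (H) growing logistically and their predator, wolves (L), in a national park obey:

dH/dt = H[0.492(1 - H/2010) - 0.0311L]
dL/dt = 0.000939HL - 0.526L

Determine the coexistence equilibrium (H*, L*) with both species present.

From dL/dt = 0 with L > 0: 0.000939H* = 0.526, so H* = 560.
Substitute into dH/dt = 0: 0.492(1 - 560/2010) = 0.0311L*.
The bracket is 0.721, giving L* = 0.355/0.0311 = 11.4.

H* ≈ 560, L* ≈ 11.4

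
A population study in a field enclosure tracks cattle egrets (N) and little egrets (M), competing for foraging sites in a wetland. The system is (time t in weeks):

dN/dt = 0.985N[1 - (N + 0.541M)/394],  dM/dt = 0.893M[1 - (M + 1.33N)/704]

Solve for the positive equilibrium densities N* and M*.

N* ≈ 46.8, M* ≈ 642

Setting both brackets to zero gives the nullclines N + 0.541M = 394 and 1.33N + M = 704.
Substituting M = 704 - 1.33N into the first: N(1 - 0.541·1.33) = 394 - 0.541·704.
So N* = 13.1/0.28 = 46.8, and then M* = 704 - 1.33·46.8 = 642.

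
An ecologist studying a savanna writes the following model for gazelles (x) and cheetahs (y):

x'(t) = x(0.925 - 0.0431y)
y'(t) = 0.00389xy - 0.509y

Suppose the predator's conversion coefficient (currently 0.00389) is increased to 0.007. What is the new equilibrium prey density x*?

x* ≈ 72.7

At the interior fixed point, setting dy/dt = 0 with y > 0 fixes x* = (predator death rate)/(xy coefficient) — independent of the other coefficients.
With the change, x* = 0.509/0.007 = 72.7; it falls from 131.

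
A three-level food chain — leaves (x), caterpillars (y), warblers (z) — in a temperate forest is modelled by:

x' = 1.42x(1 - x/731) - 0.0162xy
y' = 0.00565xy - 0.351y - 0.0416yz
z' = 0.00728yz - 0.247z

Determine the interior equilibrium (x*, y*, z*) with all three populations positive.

From dz/dt = 0: 0.00728y* = 0.247, so y* = 33.9.
From dx/dt = 0: 1.42(1 - x*/731) = 0.0162·33.9, giving x* = 731·(1 - 0.387) = 448.
From dy/dt = 0: 0.00565·448 - 0.351 = 0.0416z*, so z* = 2.18/0.0416 = 52.4.

x* ≈ 448, y* ≈ 33.9, z* ≈ 52.4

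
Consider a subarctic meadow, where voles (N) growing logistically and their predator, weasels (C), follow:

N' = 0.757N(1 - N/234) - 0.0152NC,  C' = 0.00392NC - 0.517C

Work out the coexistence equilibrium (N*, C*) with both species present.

N* ≈ 132, C* ≈ 21.7

From dC/dt = 0 with C > 0: 0.00392N* = 0.517, so N* = 132.
Substitute into dN/dt = 0: 0.757(1 - 132/234) = 0.0152C*.
The bracket is 0.436, giving C* = 0.33/0.0152 = 21.7.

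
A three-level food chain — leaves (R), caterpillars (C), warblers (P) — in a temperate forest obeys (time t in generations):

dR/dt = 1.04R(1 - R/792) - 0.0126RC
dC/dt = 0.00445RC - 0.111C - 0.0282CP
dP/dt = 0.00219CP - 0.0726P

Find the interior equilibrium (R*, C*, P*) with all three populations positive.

From dP/dt = 0: 0.00219C* = 0.0726, so C* = 33.2.
From dR/dt = 0: 1.04(1 - R*/792) = 0.0126·33.2, giving R* = 792·(1 - 0.402) = 474.
From dC/dt = 0: 0.00445·474 - 0.111 = 0.0282P*, so P* = 2/0.0282 = 70.8.

R* ≈ 474, C* ≈ 33.2, P* ≈ 70.8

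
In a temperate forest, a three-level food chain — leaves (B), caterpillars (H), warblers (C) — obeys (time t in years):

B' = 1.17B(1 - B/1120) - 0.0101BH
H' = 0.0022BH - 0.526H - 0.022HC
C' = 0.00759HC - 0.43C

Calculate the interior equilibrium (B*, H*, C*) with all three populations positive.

B* ≈ 572, H* ≈ 56.7, C* ≈ 33.3

From dC/dt = 0: 0.00759H* = 0.43, so H* = 56.7.
From dB/dt = 0: 1.17(1 - B*/1120) = 0.0101·56.7, giving B* = 1120·(1 - 0.489) = 572.
From dH/dt = 0: 0.0022·572 - 0.526 = 0.022C*, so C* = 0.733/0.022 = 33.3.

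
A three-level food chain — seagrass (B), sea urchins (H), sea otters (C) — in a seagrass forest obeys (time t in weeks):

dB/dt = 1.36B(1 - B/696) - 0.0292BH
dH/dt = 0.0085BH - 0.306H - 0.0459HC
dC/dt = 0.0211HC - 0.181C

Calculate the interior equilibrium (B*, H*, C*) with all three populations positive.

B* ≈ 568, H* ≈ 8.58, C* ≈ 98.5

From dC/dt = 0: 0.0211H* = 0.181, so H* = 8.58.
From dB/dt = 0: 1.36(1 - B*/696) = 0.0292·8.58, giving B* = 696·(1 - 0.184) = 568.
From dH/dt = 0: 0.0085·568 - 0.306 = 0.0459C*, so C* = 4.52/0.0459 = 98.5.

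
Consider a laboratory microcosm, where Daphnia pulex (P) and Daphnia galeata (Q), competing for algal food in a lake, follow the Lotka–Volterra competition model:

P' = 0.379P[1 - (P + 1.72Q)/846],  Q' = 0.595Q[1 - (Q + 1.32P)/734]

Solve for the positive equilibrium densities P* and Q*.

P* ≈ 328, Q* ≈ 301

Setting both brackets to zero gives the nullclines P + 1.72Q = 846 and 1.32P + Q = 734.
Substituting Q = 734 - 1.32P into the first: P(1 - 1.72·1.32) = 846 - 1.72·734.
So P* = -416/-1.27 = 328, and then Q* = 734 - 1.32·328 = 301.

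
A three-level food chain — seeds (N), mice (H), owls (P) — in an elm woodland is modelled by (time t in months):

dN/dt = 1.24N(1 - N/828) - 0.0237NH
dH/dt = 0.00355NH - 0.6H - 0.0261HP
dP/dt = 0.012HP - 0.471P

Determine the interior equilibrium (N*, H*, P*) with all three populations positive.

N* ≈ 207, H* ≈ 39.2, P* ≈ 5.15

From dP/dt = 0: 0.012H* = 0.471, so H* = 39.2.
From dN/dt = 0: 1.24(1 - N*/828) = 0.0237·39.2, giving N* = 828·(1 - 0.75) = 207.
From dH/dt = 0: 0.00355·207 - 0.6 = 0.0261P*, so P* = 0.134/0.0261 = 5.15.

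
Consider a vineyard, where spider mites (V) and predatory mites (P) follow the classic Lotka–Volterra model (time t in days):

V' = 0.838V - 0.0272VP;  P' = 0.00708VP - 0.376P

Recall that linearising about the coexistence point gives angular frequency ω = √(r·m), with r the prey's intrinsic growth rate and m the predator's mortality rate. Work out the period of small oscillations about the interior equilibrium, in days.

T ≈ 11.2 days

Here r = 0.838 and m = 0.376, so r·m = 0.315.
ω = √0.315 = 0.561 per day, hence T = 2π/ω ≈ 11.2 days.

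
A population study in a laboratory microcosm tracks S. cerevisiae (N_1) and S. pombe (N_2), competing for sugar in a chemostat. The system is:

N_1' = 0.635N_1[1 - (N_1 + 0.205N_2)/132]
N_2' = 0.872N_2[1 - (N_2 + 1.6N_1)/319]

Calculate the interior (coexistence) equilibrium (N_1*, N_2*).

Setting both brackets to zero gives the nullclines N_1 + 0.205N_2 = 132 and 1.6N_1 + N_2 = 319.
Substituting N_2 = 319 - 1.6N_1 into the first: N_1(1 - 0.205·1.6) = 132 - 0.205·319.
So N_1* = 66.6/0.672 = 99.1, and then N_2* = 319 - 1.6·99.1 = 160.

N_1* ≈ 99.1, N_2* ≈ 160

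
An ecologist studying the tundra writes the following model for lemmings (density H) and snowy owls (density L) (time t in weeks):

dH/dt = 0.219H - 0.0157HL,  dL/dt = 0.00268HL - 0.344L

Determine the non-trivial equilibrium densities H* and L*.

H* ≈ 128, L* ≈ 13.9

Set dL/dt = 0 with L > 0: 0.00268H - 0.344 = 0, so H* = 0.344/0.00268 = 128.
Set dH/dt = 0 with H > 0: 0.219 - 0.0157L = 0, so L* = 0.219/0.0157 = 13.9.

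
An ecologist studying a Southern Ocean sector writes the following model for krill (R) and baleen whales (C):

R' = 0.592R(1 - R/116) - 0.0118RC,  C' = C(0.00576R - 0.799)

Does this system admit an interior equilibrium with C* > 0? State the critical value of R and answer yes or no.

The predator equation gives dC/dt > 0 only when R > 0.799/0.00576 = 139.
Without the predator, R → K = 116. Since 116 < 139, the predator cannot invade.

Threshold R = 139; K < 139, so no, the predator goes extinct.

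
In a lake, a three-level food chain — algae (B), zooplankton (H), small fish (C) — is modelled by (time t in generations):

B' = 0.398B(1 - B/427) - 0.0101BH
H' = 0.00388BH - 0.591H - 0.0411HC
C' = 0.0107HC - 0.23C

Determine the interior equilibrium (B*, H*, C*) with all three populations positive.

B* ≈ 194, H* ≈ 21.5, C* ≈ 3.94

From dC/dt = 0: 0.0107H* = 0.23, so H* = 21.5.
From dB/dt = 0: 0.398(1 - B*/427) = 0.0101·21.5, giving B* = 427·(1 - 0.545) = 194.
From dH/dt = 0: 0.00388·194 - 0.591 = 0.0411C*, so C* = 0.162/0.0411 = 3.94.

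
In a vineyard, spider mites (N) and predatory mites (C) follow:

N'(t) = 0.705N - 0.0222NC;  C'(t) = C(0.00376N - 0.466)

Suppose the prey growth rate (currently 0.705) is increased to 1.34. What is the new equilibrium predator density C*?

C* ≈ 60.4

At the interior fixed point, setting dN/dt = 0 with N > 0 fixes C* = (prey growth rate)/(NC coefficient) — independent of the other coefficients.
With the change, C* = 1.34/0.0222 = 60.4; it rises from 31.8.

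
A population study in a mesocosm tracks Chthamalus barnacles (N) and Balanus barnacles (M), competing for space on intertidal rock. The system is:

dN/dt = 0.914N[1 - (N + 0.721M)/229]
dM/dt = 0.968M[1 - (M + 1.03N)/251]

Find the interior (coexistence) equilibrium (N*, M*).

N* ≈ 187, M* ≈ 58.8

Setting both brackets to zero gives the nullclines N + 0.721M = 229 and 1.03N + M = 251.
Substituting M = 251 - 1.03N into the first: N(1 - 0.721·1.03) = 229 - 0.721·251.
So N* = 48/0.257 = 187, and then M* = 251 - 1.03·187 = 58.8.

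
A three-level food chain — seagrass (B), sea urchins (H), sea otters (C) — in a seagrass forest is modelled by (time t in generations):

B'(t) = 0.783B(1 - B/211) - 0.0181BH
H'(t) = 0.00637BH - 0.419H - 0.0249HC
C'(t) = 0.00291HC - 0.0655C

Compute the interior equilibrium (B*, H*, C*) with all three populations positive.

From dC/dt = 0: 0.00291H* = 0.0655, so H* = 22.5.
From dB/dt = 0: 0.783(1 - B*/211) = 0.0181·22.5, giving B* = 211·(1 - 0.52) = 101.
From dH/dt = 0: 0.00637·101 - 0.419 = 0.0249C*, so C* = 0.226/0.0249 = 9.07.

B* ≈ 101, H* ≈ 22.5, C* ≈ 9.07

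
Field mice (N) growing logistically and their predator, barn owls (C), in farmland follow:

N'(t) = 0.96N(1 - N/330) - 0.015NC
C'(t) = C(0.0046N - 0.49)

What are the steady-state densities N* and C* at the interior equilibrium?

N* ≈ 107, C* ≈ 43.3

From dC/dt = 0 with C > 0: 0.0046N* = 0.49, so N* = 107.
Substitute into dN/dt = 0: 0.96(1 - 107/330) = 0.015C*.
The bracket is 0.677, giving C* = 0.65/0.015 = 43.3.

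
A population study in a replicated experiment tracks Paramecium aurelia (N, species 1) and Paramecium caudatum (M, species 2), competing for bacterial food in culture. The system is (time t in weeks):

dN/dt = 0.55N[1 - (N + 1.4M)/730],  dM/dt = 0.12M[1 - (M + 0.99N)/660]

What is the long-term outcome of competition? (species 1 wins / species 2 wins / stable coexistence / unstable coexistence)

unstable coexistence (outcome depends on initial conditions)

Compare the nullcline intercepts: K1/α12 = 730/1.4 = 521 < K2 = 660; K2/α21 = 660/0.99 = 667 < K1 = 730.
Since both are reversed, neither can invade when rare; the interior point is a saddle.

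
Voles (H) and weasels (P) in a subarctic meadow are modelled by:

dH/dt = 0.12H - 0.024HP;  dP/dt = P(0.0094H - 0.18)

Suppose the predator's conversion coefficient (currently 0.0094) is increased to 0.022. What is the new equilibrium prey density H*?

H* ≈ 8.18

At the interior fixed point, setting dP/dt = 0 with P > 0 fixes H* = (predator death rate)/(HP coefficient) — independent of the other coefficients.
With the change, H* = 0.18/0.022 = 8.18; it falls from 19.1.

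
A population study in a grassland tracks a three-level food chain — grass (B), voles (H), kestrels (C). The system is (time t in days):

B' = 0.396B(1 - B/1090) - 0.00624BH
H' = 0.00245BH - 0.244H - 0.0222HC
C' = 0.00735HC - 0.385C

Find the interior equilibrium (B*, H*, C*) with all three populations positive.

From dC/dt = 0: 0.00735H* = 0.385, so H* = 52.4.
From dB/dt = 0: 0.396(1 - B*/1090) = 0.00624·52.4, giving B* = 1090·(1 - 0.825) = 190.
From dH/dt = 0: 0.00245·190 - 0.244 = 0.0222C*, so C* = 0.222/0.0222 = 10.

B* ≈ 190, H* ≈ 52.4, C* ≈ 10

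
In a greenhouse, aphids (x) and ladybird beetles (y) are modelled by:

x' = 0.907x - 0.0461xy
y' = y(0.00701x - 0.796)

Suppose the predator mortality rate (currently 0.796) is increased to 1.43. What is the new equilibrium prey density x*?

At the interior fixed point, setting dy/dt = 0 with y > 0 fixes x* = (predator death rate)/(xy coefficient) — independent of the other coefficients.
With the change, x* = 1.43/0.00701 = 204; it rises from 114.

x* ≈ 204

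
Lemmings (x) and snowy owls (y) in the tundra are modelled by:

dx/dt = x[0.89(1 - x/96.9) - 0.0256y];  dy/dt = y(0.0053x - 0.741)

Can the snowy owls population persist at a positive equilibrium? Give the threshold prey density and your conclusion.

Threshold x = 140; K < 140, so no, the predator goes extinct.

The predator equation gives dy/dt > 0 only when x > 0.741/0.0053 = 140.
Without the predator, x → K = 96.9. Since 96.9 < 140, the predator cannot invade.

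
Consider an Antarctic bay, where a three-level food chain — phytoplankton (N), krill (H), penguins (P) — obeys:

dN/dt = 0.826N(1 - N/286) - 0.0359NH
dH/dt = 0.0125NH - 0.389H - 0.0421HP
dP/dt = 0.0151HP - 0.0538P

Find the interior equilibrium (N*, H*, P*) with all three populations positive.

N* ≈ 242, H* ≈ 3.56, P* ≈ 62.5

From dP/dt = 0: 0.0151H* = 0.0538, so H* = 3.56.
From dN/dt = 0: 0.826(1 - N*/286) = 0.0359·3.56, giving N* = 286·(1 - 0.155) = 242.
From dH/dt = 0: 0.0125·242 - 0.389 = 0.0421P*, so P* = 2.63/0.0421 = 62.5.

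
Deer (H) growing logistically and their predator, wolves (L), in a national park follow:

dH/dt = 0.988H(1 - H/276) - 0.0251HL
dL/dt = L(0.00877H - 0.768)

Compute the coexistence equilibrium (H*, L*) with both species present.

H* ≈ 87.6, L* ≈ 26.9

From dL/dt = 0 with L > 0: 0.00877H* = 0.768, so H* = 87.6.
Substitute into dH/dt = 0: 0.988(1 - 87.6/276) = 0.0251L*.
The bracket is 0.683, giving L* = 0.675/0.0251 = 26.9.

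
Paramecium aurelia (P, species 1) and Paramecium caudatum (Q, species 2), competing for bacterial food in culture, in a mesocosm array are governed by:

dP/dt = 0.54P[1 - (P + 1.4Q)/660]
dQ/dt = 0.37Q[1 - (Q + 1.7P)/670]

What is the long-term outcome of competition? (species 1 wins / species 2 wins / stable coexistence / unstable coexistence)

unstable coexistence (outcome depends on initial conditions)

Compare the nullcline intercepts: K1/α12 = 660/1.4 = 471 < K2 = 670; K2/α21 = 670/1.7 = 394 < K1 = 660.
Since both are reversed, neither can invade when rare; the interior point is a saddle.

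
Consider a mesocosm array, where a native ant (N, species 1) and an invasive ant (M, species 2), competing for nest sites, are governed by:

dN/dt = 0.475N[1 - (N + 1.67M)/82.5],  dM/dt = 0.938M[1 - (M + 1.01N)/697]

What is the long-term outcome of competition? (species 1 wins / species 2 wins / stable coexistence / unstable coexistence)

species 2 excludes species 1

Compare the nullcline intercepts: K1/α12 = 82.5/1.67 = 49.4 < K2 = 697; K2/α21 = 697/1.01 = 690 > K1 = 82.5.
Since the inequalities point opposite ways, species 2 can invade but species 1 cannot.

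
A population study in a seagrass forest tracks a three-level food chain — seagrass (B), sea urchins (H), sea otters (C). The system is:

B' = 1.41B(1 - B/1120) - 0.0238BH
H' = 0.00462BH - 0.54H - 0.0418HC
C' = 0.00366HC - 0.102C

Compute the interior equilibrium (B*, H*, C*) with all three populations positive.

B* ≈ 593, H* ≈ 27.9, C* ≈ 52.6

From dC/dt = 0: 0.00366H* = 0.102, so H* = 27.9.
From dB/dt = 0: 1.41(1 - B*/1120) = 0.0238·27.9, giving B* = 1120·(1 - 0.47) = 593.
From dH/dt = 0: 0.00462·593 - 0.54 = 0.0418C*, so C* = 2.2/0.0418 = 52.6.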